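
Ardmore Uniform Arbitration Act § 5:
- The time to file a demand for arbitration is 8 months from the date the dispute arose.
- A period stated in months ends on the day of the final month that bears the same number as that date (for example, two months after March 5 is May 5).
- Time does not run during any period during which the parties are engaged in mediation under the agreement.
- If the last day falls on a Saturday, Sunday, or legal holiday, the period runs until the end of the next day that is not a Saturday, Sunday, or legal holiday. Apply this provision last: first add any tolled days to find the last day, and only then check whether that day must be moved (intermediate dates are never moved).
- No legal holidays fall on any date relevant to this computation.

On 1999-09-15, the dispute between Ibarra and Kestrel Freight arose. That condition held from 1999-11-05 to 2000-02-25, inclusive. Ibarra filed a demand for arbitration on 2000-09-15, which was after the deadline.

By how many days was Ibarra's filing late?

10 days

8 months after 1999-09-15 is May 15, 2000.
From November 5, 1999 through February 25, 2000 inclusive is 113 days; tolling adds 113 days: May 15, 2000 + 113 days = September 5, 2000.
September 5, 2000 is a Tuesday and not a legal holiday, so no extension applies.
The deadline is September 5, 2000; from September 5, 2000 to September 15, 2000 is 10 days.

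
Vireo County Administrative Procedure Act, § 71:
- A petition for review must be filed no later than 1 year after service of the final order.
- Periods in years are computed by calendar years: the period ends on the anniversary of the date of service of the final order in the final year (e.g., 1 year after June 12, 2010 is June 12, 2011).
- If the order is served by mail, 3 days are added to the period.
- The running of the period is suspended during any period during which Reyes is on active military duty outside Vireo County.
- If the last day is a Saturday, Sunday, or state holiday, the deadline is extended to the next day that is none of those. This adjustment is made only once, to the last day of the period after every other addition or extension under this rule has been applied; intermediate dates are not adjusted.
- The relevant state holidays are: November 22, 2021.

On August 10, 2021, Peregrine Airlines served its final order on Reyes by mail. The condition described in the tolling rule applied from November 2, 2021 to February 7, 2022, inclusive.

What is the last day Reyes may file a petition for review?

November 21, 2022

1 year after August 10, 2021 is August 10, 2022.
Service was by mail, adding 3 days: August 10, 2022 + 3 days = August 13, 2022.
From November 2, 2021 through February 7, 2022 inclusive is 98 days; tolling adds 98 days: August 13, 2022 + 98 days = November 19, 2022.
November 19, 2022 is Saturday; November 20, 2022 is Sunday. The next qualifying day is November 21, 2022.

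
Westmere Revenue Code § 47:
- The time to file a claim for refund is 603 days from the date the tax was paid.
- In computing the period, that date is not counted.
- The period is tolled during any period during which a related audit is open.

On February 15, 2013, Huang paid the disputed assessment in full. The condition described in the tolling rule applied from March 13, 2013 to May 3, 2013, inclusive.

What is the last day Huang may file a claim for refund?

December 2, 2014

603 days after February 15, 2013 is October 11, 2014.
From March 13, 2013 through May 3, 2013 inclusive is 52 days; tolling adds 52 days: October 11, 2014 + 52 days = December 2, 2014.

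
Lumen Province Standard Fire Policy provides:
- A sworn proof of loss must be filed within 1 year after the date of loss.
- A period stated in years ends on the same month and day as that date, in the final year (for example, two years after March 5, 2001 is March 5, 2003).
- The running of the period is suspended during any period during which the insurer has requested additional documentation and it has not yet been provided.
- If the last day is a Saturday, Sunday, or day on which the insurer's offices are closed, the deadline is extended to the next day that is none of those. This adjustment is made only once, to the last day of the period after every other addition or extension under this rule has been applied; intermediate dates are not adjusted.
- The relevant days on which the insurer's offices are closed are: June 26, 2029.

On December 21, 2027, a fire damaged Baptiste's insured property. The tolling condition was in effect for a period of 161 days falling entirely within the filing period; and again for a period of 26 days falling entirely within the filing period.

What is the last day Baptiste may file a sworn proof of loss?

1 year after December 21, 2027 is December 21, 2028.
Tolling adds 161 days: December 21, 2028 + 161 days = May 31, 2029.
Tolling adds 26 days: May 31, 2029 + 26 days = June 26, 2029.
June 26, 2029 is a listed holiday. The next qualifying day is June 27, 2029.

June 27, 2029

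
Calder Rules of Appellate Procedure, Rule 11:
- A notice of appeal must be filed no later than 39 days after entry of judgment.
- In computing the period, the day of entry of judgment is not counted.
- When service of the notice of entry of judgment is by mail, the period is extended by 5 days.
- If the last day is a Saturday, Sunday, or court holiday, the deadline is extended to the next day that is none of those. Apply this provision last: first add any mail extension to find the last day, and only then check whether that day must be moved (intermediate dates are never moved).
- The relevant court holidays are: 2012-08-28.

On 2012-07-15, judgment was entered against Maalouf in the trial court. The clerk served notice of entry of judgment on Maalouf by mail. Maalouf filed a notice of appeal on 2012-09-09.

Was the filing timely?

No

39 days after 2012-07-15 is August 23, 2012.
Service was by mail, adding 5 days: August 23, 2012 + 5 days = August 28, 2012.
August 28, 2012 is a listed holiday. The next qualifying day is August 29, 2012.
The deadline is August 29, 2012; the filing on September 9, 2012 is after that date.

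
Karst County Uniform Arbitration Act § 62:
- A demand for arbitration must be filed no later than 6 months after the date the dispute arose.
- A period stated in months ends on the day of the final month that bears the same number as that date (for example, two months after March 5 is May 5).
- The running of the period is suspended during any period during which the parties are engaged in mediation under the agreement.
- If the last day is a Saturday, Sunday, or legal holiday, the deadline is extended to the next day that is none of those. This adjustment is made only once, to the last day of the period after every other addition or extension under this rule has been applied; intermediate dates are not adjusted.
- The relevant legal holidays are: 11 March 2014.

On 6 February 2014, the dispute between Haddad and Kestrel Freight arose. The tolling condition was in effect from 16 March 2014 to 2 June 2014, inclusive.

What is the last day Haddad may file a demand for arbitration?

6 months after 6 February 2014 is August 6, 2014.
From March 16, 2014 through June 2, 2014 inclusive is 79 days; tolling adds 79 days: August 6, 2014 + 79 days = October 24, 2014.
October 24, 2014 is a Friday and not a legal holiday, so no extension applies.

October 24, 2014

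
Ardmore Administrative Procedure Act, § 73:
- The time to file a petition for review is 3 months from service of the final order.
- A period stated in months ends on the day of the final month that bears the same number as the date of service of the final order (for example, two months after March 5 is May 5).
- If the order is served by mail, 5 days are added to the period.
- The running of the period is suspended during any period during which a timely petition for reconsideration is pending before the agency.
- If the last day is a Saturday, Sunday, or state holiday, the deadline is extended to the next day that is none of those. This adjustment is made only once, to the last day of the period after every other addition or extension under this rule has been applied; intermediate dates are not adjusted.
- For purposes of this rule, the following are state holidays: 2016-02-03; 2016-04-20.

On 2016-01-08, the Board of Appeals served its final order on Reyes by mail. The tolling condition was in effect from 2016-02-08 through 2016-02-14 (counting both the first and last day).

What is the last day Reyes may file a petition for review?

April 21, 2016

3 months after 2016-01-08 is April 8, 2016.
Service was by mail, adding 5 days: April 8, 2016 + 5 days = April 13, 2016.
From February 8, 2016 through February 14, 2016 inclusive is 7 days; tolling adds 7 days: April 13, 2016 + 7 days = April 20, 2016.
April 20, 2016 is a listed holiday. The next qualifying day is April 21, 2016.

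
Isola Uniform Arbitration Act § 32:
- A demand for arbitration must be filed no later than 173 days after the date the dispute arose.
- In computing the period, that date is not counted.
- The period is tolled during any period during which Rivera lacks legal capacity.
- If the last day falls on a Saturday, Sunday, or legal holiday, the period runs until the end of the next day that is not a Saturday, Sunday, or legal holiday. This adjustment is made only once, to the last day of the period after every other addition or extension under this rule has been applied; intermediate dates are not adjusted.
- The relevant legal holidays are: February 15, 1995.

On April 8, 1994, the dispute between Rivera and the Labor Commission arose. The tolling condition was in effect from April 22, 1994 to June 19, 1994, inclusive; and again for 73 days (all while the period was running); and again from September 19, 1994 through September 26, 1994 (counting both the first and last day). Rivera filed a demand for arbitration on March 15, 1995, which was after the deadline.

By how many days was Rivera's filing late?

27 days

173 days after April 8, 1994 is September 28, 1994.
From April 22, 1994 through June 19, 1994 inclusive is 59 days; tolling adds 59 days: September 28, 1994 + 59 days = November 26, 1994.
Tolling adds 73 days: November 26, 1994 + 73 days = February 7, 1995.
From September 19, 1994 through September 26, 1994 inclusive is 8 days; tolling adds 8 days: February 7, 1995 + 8 days = February 15, 1995.
February 15, 1995 is a listed holiday. The next qualifying day is February 16, 1995.
The deadline is February 16, 1995; from February 16, 1995 to March 15, 1995 is 27 days.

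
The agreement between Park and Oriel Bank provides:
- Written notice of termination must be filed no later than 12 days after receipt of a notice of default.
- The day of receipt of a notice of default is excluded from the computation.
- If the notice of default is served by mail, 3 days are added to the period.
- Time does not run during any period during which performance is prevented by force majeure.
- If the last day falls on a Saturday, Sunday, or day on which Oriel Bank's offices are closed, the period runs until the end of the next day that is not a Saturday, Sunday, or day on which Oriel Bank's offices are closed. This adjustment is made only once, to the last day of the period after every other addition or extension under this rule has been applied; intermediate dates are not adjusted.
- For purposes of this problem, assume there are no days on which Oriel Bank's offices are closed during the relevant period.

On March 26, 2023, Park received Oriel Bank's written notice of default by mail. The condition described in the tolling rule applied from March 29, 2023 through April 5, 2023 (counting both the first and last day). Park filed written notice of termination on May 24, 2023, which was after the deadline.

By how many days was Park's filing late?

36 days

12 days after March 26, 2023 is April 7, 2023.
Service was by mail, adding 3 days: April 7, 2023 + 3 days = April 10, 2023.
From March 29, 2023 through April 5, 2023 inclusive is 8 days; tolling adds 8 days: April 10, 2023 + 8 days = April 18, 2023.
April 18, 2023 is a Tuesday and not a day on which Oriel Bank's offices are closed, so no extension applies.
The deadline is April 18, 2023; from April 18, 2023 to May 24, 2023 is 36 days.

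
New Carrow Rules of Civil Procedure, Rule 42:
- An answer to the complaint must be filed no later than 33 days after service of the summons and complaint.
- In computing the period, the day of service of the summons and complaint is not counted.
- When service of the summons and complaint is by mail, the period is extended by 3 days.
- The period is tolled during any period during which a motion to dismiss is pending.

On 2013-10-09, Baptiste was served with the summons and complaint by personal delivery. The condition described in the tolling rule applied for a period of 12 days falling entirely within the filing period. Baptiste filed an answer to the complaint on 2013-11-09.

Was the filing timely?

33 days after 2013-10-09 is November 11, 2013.
Service was not by mail, so no mail extension applies.
Tolling adds 12 days: November 11, 2013 + 12 days = November 23, 2013.
The deadline is November 23, 2013; the filing on November 9, 2013 is on or before that date.

Yes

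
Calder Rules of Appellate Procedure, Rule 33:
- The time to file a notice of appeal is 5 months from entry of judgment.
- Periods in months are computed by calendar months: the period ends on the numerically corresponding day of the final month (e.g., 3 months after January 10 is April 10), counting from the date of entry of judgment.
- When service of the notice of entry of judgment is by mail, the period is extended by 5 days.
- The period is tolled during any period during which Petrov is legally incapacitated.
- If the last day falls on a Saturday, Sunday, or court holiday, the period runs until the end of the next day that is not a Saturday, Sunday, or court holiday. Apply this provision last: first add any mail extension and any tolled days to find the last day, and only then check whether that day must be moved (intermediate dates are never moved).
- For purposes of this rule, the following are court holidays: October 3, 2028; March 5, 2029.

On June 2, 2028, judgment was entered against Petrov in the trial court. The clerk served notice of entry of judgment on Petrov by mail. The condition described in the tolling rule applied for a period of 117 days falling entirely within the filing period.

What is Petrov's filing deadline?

March 6, 2029

5 months after June 2, 2028 is November 2, 2028.
Service was by mail, adding 5 days: November 2, 2028 + 5 days = November 7, 2028.
Tolling adds 117 days: November 7, 2028 + 117 days = March 4, 2029.
March 4, 2029 is Sunday; March 5, 2029 is a listed holiday. The next qualifying day is March 6, 2029.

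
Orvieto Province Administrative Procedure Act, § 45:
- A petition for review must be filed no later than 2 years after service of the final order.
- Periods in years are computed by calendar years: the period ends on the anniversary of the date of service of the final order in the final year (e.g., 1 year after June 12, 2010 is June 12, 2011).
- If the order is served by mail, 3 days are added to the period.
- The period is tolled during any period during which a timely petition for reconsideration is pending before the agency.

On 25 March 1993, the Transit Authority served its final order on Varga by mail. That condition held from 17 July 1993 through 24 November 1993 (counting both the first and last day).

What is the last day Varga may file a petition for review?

August 6, 1995

2 years after 25 March 1993 is March 25, 1995.
Service was by mail, adding 3 days: March 25, 1995 + 3 days = March 28, 1995.
From July 17, 1993 through November 24, 1993 inclusive is 131 days; tolling adds 131 days: March 28, 1995 + 131 days = August 6, 1995.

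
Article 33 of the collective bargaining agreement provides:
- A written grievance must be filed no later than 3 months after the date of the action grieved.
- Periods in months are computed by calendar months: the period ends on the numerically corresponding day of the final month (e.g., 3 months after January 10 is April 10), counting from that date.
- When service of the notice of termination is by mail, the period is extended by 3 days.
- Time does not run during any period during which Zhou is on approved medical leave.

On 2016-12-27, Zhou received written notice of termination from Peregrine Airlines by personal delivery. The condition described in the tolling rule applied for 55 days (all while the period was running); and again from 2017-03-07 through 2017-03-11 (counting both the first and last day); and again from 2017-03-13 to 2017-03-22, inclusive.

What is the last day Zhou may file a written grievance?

3 months after 2016-12-27 is March 27, 2017.
Service was not by mail, so no mail extension applies.
Tolling adds 55 days: March 27, 2017 + 55 days = May 21, 2017.
From March 7, 2017 through March 11, 2017 inclusive is 5 days; tolling adds 5 days: May 21, 2017 + 5 days = May 26, 2017.
From March 13, 2017 through March 22, 2017 inclusive is 10 days; tolling adds 10 days: May 26, 2017 + 10 days = June 5, 2017.

June 5, 2017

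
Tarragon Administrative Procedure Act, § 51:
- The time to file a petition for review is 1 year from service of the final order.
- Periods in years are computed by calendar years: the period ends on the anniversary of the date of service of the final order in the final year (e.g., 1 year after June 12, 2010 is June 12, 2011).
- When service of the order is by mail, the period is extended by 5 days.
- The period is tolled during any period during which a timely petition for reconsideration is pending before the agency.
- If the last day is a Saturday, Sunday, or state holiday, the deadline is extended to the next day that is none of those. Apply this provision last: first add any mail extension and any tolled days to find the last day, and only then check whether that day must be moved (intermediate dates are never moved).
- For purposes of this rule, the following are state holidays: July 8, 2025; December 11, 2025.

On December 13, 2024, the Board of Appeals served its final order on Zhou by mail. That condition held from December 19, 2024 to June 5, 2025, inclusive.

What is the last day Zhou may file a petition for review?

1 year after December 13, 2024 is December 13, 2025.
Service was by mail, adding 5 days: December 13, 2025 + 5 days = December 18, 2025.
From December 19, 2024 through June 5, 2025 inclusive is 169 days; tolling adds 169 days: December 18, 2025 + 169 days = June 5, 2026.
June 5, 2026 is a Friday and not a state holiday, so no extension applies.

June 5, 2026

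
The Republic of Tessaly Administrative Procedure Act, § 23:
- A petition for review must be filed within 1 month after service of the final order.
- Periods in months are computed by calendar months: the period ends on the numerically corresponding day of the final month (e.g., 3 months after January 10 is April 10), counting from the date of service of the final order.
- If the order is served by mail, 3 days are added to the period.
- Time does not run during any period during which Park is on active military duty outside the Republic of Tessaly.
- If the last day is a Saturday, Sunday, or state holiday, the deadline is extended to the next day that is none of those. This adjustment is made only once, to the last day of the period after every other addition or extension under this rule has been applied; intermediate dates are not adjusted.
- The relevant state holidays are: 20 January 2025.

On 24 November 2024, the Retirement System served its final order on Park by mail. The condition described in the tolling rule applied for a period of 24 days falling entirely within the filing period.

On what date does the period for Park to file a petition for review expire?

1 month after 24 November 2024 is December 24, 2024.
Service was by mail, adding 3 days: December 24, 2024 + 3 days = December 27, 2024.
Tolling adds 24 days: December 27, 2024 + 24 days = January 20, 2025.
January 20, 2025 is a listed holiday. The next qualifying day is January 21, 2025.

January 21, 2025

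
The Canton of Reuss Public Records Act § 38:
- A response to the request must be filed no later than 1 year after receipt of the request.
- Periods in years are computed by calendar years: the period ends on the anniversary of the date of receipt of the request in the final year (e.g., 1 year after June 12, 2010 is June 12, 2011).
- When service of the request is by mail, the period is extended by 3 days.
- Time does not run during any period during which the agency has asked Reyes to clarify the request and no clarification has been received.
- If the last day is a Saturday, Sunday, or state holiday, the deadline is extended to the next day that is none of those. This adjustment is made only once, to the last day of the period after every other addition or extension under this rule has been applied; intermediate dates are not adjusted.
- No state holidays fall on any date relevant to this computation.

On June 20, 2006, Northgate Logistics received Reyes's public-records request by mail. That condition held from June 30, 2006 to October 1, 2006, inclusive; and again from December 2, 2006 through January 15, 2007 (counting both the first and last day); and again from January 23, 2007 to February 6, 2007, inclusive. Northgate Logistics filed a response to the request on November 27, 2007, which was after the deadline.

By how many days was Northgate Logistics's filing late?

1 day

1 year after June 20, 2006 is June 20, 2007.
Service was by mail, adding 3 days: June 20, 2007 + 3 days = June 23, 2007.
From June 30, 2006 through October 1, 2006 inclusive is 94 days; tolling adds 94 days: June 23, 2007 + 94 days = September 25, 2007.
From December 2, 2006 through January 15, 2007 inclusive is 45 days; tolling adds 45 days: September 25, 2007 + 45 days = November 9, 2007.
From January 23, 2007 through February 6, 2007 inclusive is 15 days; tolling adds 15 days: November 9, 2007 + 15 days = November 24, 2007.
November 24, 2007 is Saturday; November 25, 2007 is Sunday. The next qualifying day is November 26, 2007.
The deadline is November 26, 2007; from November 26, 2007 to November 27, 2007 is 1 days.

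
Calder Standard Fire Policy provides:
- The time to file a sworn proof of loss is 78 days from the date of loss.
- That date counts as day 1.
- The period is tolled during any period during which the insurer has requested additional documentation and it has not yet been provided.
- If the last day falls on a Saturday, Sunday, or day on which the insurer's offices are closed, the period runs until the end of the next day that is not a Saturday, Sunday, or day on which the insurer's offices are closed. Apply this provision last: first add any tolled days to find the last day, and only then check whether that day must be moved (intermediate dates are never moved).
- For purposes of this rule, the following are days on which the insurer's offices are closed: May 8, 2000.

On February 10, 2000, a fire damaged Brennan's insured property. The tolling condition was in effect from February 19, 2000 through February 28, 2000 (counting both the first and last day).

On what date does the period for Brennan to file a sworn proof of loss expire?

May 9, 2000

Counting February 10, 2000 as day 1, day 78 is April 27, 2000.
From February 19, 2000 through February 28, 2000 inclusive is 10 days; tolling adds 10 days: April 27, 2000 + 10 days = May 7, 2000.
May 7, 2000 is Sunday; May 8, 2000 is a listed holiday. The next qualifying day is May 9, 2000.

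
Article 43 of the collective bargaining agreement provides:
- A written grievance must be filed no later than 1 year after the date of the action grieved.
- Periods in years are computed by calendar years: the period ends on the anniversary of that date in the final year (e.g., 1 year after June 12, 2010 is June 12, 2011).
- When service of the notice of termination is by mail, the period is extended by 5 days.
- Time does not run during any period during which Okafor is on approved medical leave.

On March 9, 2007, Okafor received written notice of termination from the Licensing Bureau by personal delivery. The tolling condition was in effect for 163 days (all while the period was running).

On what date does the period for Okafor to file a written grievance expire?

1 year after March 9, 2007 is March 9, 2008.
Service was not by mail, so no mail extension applies.
Tolling adds 163 days: March 9, 2008 + 163 days = August 19, 2008.

August 19, 2008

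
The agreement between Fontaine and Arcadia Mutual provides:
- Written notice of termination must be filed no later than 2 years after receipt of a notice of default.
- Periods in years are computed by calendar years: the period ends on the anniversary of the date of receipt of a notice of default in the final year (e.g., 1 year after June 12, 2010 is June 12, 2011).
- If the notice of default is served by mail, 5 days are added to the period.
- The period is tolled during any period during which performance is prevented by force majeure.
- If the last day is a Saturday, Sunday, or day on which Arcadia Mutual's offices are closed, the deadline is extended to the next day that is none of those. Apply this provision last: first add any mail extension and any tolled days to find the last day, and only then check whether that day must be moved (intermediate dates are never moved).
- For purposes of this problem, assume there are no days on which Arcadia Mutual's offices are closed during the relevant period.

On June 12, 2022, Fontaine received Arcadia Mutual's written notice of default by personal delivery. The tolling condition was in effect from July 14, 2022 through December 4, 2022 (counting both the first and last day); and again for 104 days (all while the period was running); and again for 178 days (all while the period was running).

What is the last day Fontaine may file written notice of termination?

2 years after June 12, 2022 is June 12, 2024.
Service was not by mail, so no mail extension applies.
From July 14, 2022 through December 4, 2022 inclusive is 144 days; tolling adds 144 days: June 12, 2024 + 144 days = November 3, 2024.
Tolling adds 104 days: November 3, 2024 + 104 days = February 15, 2025.
Tolling adds 178 days: February 15, 2025 + 178 days = August 12, 2025.
August 12, 2025 is a Tuesday and not a day on which Arcadia Mutual's offices are closed, so no extension applies.

August 12, 2025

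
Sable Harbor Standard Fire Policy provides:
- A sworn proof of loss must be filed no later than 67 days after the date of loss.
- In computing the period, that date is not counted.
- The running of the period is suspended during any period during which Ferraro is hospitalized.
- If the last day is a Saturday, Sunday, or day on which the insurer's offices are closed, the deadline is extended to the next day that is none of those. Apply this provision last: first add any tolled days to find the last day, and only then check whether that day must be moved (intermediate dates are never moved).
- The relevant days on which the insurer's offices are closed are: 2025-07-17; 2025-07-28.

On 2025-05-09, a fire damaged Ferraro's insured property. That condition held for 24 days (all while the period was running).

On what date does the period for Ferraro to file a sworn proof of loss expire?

67 days after 2025-05-09 is July 15, 2025.
Tolling adds 24 days: July 15, 2025 + 24 days = August 8, 2025.
August 8, 2025 is a Friday and not a day on which the insurer's offices are closed, so no extension applies.

August 8, 2025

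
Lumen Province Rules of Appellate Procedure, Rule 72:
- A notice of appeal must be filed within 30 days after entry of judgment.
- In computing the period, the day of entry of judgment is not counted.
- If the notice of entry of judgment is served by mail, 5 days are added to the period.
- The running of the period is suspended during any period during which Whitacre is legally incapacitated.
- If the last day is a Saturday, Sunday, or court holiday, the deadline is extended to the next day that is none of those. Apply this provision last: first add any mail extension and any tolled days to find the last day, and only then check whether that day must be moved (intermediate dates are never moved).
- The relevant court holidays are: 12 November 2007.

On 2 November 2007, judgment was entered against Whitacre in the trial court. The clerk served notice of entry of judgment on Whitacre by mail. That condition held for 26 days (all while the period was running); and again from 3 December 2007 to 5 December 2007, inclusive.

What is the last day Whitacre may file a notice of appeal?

January 7, 2008

30 days after 2 November 2007 is December 2, 2007.
Service was by mail, adding 5 days: December 2, 2007 + 5 days = December 7, 2007.
Tolling adds 26 days: December 7, 2007 + 26 days = January 2, 2008.
From December 3, 2007 through December 5, 2007 inclusive is 3 days; tolling adds 3 days: January 2, 2008 + 3 days = January 5, 2008.
January 5, 2008 is Saturday; January 6, 2008 is Sunday. The next qualifying day is January 7, 2008.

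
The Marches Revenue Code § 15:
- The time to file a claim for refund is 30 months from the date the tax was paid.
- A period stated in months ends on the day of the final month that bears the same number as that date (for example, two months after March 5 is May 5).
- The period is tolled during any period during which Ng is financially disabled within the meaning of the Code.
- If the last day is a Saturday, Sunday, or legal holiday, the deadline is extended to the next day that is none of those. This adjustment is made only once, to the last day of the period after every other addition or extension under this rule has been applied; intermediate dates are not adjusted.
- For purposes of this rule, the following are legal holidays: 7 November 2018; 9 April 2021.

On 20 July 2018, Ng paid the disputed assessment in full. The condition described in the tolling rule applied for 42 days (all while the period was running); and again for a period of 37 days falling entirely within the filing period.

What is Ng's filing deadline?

30 months after 20 July 2018 is January 20, 2021.
Tolling adds 42 days: January 20, 2021 + 42 days = March 3, 2021.
Tolling adds 37 days: March 3, 2021 + 37 days = April 9, 2021.
April 9, 2021 is a listed holiday; April 10, 2021 is Saturday; April 11, 2021 is Sunday. The next qualifying day is April 12, 2021.

April 12, 2021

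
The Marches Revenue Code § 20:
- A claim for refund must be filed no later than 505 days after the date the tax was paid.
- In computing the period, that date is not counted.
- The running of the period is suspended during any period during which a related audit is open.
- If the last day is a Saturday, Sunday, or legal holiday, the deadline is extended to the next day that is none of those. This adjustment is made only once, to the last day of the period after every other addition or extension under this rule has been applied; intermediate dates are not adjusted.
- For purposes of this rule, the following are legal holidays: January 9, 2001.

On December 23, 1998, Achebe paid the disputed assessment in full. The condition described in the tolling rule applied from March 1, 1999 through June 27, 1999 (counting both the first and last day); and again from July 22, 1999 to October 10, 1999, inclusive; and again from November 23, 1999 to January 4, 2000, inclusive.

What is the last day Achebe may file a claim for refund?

January 10, 2001

505 days after December 23, 1998 is May 11, 2000.
From March 1, 1999 through June 27, 1999 inclusive is 119 days; tolling adds 119 days: May 11, 2000 + 119 days = September 7, 2000.
From July 22, 1999 through October 10, 1999 inclusive is 81 days; tolling adds 81 days: September 7, 2000 + 81 days = November 27, 2000.
From November 23, 1999 through January 4, 2000 inclusive is 43 days; tolling adds 43 days: November 27, 2000 + 43 days = January 9, 2001.
January 9, 2001 is a listed holiday. The next qualifying day is January 10, 2001.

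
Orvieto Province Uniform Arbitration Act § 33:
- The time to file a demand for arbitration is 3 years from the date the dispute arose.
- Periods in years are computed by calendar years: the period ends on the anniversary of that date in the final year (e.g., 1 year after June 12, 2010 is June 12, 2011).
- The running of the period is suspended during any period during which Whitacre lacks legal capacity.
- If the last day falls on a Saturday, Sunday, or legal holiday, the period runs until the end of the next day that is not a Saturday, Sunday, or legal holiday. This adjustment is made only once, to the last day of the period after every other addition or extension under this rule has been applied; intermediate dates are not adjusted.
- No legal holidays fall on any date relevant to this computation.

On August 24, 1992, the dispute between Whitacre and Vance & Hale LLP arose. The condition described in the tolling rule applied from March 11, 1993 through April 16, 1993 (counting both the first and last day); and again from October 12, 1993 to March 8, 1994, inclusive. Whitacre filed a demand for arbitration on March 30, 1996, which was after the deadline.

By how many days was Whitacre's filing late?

3 years after August 24, 1992 is August 24, 1995.
From March 11, 1993 through April 16, 1993 inclusive is 37 days; tolling adds 37 days: August 24, 1995 + 37 days = September 30, 1995.
From October 12, 1993 through March 8, 1994 inclusive is 148 days; tolling adds 148 days: September 30, 1995 + 148 days = February 25, 1996.
February 25, 1996 is Sunday. The next qualifying day is February 26, 1996.
The deadline is February 26, 1996; from February 26, 1996 to March 30, 1996 is 33 days.

33 days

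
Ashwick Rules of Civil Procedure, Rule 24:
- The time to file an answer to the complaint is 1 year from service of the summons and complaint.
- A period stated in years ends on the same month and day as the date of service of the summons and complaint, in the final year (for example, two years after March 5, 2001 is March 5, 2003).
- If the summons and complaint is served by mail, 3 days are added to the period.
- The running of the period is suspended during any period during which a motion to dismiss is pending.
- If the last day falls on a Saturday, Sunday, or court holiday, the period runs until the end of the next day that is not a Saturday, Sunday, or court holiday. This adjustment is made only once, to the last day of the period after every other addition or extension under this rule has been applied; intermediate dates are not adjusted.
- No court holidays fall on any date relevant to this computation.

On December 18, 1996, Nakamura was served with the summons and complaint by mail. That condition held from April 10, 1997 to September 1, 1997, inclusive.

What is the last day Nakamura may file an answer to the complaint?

1 year after December 18, 1996 is December 18, 1997.
Service was by mail, adding 3 days: December 18, 1997 + 3 days = December 21, 1997.
From April 10, 1997 through September 1, 1997 inclusive is 145 days; tolling adds 145 days: December 21, 1997 + 145 days = May 15, 1998.
May 15, 1998 is a Friday and not a court holiday, so no extension applies.

May 15, 1998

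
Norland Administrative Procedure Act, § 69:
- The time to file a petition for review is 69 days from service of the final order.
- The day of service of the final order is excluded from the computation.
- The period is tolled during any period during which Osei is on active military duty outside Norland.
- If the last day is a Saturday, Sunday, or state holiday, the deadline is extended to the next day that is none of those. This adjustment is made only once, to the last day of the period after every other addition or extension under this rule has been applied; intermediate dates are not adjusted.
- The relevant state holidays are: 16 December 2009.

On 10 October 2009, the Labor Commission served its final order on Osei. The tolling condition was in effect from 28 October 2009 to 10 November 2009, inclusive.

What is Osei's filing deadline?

January 1, 2010

69 days after 10 October 2009 is December 18, 2009.
From October 28, 2009 through November 10, 2009 inclusive is 14 days; tolling adds 14 days: December 18, 2009 + 14 days = January 1, 2010.
January 1, 2010 is a Friday and not a state holiday, so no extension applies.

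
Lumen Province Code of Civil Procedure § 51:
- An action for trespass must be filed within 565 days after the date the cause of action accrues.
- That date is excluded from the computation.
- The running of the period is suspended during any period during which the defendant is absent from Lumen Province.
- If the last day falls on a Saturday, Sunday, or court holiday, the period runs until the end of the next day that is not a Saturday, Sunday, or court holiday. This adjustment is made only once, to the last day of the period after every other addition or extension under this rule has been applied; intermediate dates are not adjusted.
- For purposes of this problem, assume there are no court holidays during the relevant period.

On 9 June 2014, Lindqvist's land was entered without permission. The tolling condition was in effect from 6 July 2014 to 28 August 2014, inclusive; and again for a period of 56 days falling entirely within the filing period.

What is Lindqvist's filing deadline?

April 14, 2016

565 days after 9 June 2014 is December 26, 2015.
From July 6, 2014 through August 28, 2014 inclusive is 54 days; tolling adds 54 days: December 26, 2015 + 54 days = February 18, 2016.
Tolling adds 56 days: February 18, 2016 + 56 days = April 14, 2016.
April 14, 2016 is a Thursday and not a court holiday, so no extension applies.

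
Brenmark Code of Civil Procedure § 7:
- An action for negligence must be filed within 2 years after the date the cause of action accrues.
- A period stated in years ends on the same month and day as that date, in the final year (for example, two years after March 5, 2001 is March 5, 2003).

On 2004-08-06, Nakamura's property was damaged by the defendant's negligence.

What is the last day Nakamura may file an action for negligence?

August 6, 2006

2 years after 2004-08-06 is August 6, 2006.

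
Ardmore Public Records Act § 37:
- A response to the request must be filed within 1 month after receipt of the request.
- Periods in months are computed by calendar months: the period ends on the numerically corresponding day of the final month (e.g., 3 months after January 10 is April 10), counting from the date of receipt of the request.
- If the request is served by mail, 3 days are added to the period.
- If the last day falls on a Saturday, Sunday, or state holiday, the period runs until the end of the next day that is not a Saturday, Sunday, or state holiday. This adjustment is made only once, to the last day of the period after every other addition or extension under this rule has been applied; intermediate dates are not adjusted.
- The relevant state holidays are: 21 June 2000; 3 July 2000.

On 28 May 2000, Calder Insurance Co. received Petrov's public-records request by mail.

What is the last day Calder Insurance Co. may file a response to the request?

July 4, 2000

1 month after 28 May 2000 is June 28, 2000.
Service was by mail, adding 3 days: June 28, 2000 + 3 days = July 1, 2000.
July 1, 2000 is Saturday; July 2, 2000 is Sunday; July 3, 2000 is a listed holiday. The next qualifying day is July 4, 2000.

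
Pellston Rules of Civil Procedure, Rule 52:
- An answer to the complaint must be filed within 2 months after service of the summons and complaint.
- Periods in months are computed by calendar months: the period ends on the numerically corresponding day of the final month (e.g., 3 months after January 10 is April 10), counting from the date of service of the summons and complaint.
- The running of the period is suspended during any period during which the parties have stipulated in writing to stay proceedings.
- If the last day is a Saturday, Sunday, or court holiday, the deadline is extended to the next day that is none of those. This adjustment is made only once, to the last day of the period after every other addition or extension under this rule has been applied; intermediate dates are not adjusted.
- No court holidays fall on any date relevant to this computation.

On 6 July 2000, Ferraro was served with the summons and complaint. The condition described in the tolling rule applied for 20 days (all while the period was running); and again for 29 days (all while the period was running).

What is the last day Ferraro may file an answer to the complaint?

October 25, 2000

2 months after 6 July 2000 is September 6, 2000.
Tolling adds 20 days: September 6, 2000 + 20 days = September 26, 2000.
Tolling adds 29 days: September 26, 2000 + 29 days = October 25, 2000.
October 25, 2000 is a Wednesday and not a court holiday, so no extension applies.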